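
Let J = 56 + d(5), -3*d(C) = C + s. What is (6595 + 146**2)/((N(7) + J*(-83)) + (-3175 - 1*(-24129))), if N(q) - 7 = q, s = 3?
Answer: 83733/49624 ≈ 1.6873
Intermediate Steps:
N(q) = 7 + q
d(C) = -1 - C/3 (d(C) = -(C + 3)/3 = -(3 + C)/3 = -1 - C/3)
J = 160/3 (J = 56 + (-1 - 1/3*5) = 56 + (-1 - 5/3) = 56 - 8/3 = 160/3 ≈ 53.333)
(6595 + 146**2)/((N(7) + J*(-83)) + (-3175 - 1*(-24129))) = (6595 + 146**2)/(((7 + 7) + (160/3)*(-83)) + (-3175 - 1*(-24129))) = (6595 + 21316)/((14 - 13280/3) + (-3175 + 24129)) = 27911/(-13238/3 + 20954) = 27911/(49624/3) = 27911*(3/49624) = 83733/49624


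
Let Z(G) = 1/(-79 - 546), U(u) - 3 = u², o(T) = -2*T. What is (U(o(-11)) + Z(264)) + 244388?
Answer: 153046874/625 ≈ 2.4488e+5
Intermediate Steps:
U(u) = 3 + u²
Z(G) = -1/625 (Z(G) = 1/(-625) = -1/625)
(U(o(-11)) + Z(264)) + 244388 = ((3 + (-2*(-11))²) - 1/625) + 244388 = ((3 + 22²) - 1/625) + 244388 = ((3 + 484) - 1/625) + 244388 = (487 - 1/625) + 244388 = 304374/625 + 244388 = 153046874/625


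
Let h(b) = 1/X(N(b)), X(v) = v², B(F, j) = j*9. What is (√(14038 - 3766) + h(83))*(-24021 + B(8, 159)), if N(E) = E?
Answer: -22590/6889 - 90360*√642 ≈ -2.2895e+6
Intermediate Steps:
B(F, j) = 9*j
h(b) = b⁻² (h(b) = 1/(b²) = b⁻²)
(√(14038 - 3766) + h(83))*(-24021 + B(8, 159)) = (√(14038 - 3766) + 83⁻²)*(-24021 + 9*159) = (√10272 + 1/6889)*(-24021 + 1431) = (4*√642 + 1/6889)*(-22590) = (1/6889 + 4*√642)*(-22590) = -22590/6889 - 90360*√642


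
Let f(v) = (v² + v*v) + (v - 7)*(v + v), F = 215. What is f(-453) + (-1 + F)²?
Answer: 872974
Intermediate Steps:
f(v) = 2*v² + 2*v*(-7 + v) (f(v) = (v² + v²) + (-7 + v)*(2*v) = 2*v² + 2*v*(-7 + v))
f(-453) + (-1 + F)² = 2*(-453)*(-7 + 2*(-453)) + (-1 + 215)² = 2*(-453)*(-7 - 906) + 214² = 2*(-453)*(-913) + 45796 = 827178 + 45796 = 872974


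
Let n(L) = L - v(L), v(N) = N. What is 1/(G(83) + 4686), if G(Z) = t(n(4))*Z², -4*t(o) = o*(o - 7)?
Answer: 1/4686 ≈ 0.00021340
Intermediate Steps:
n(L) = 0 (n(L) = L - L = 0)
t(o) = -o*(-7 + o)/4 (t(o) = -o*(o - 7)/4 = -o*(-7 + o)/4)
G(Z) = 0 (G(Z) = ((¼)*0*(7 - 1*0))*Z² = ((¼)*0*(7 + 0))*Z² = ((¼)*0*7)*Z² = 0*Z² = 0)
1/(G(83) + 4686) = 1/(0 + 4686) = 1/4686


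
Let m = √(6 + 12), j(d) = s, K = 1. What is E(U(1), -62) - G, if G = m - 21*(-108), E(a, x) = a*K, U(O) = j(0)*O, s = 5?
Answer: -2263 - 3*√2 ≈ -2267.2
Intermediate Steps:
j(d) = 5
m = 3*√2 (m = √18 = 3*√2 ≈ 4.2426)
U(O) = 5*O
E(a, x) = a (E(a, x) = a*1 = a)
G = 2268 + 3*√2 (G = 3*√2 - 21*(-108) = 3*√2 + 2268 = 2268 + 3*√2 ≈ 2272.2)
E(U(1), -62) - G = 5*1 - (2268 + 3*√2) = 5 + (-2268 - 3*√2) = -2263 - 3*√2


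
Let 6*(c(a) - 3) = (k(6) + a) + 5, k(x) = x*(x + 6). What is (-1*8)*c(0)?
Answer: -380/3 ≈ -126.67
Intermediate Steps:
k(x) = x*(6 + x)
c(a) = 95/6 + a/6 (c(a) = 3 + ((6*(6 + 6) + a) + 5)/6 = 3 + ((6*12 + a) + 5)/6 = 3 + ((72 + a) + 5)/6 = 3 + (77 + a)/6 = 3 + (77/6 + a/6) = 95/6 + a/6)
(-1*8)*c(0) = (-1*8)*(95/6 + (⅙)*0) = -8*(95/6 + 0) = -8*95/6 = -380/3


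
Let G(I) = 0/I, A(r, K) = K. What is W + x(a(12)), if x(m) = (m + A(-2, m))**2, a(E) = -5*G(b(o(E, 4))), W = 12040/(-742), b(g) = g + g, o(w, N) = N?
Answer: -860/53 ≈ -16.226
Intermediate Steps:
b(g) = 2*g
G(I) = 0
W = -860/53 (W = 12040*(-1/742) = -860/53 ≈ -16.226)
a(E) = 0 (a(E) = -5*0 = 0)
x(m) = 4*m**2 (x(m) = (m + m)**2 = (2*m)**2 = 4*m**2)
W + x(a(12)) = -860/53 + 4*0**2 = -860/53 + 4*0 = -860/53 + 0 = -860/53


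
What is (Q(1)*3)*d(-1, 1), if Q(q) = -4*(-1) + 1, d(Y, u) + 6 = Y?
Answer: -105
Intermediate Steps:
d(Y, u) = -6 + Y
Q(q) = 5 (Q(q) = 4 + 1 = 5)
(Q(1)*3)*d(-1, 1) = (5*3)*(-6 - 1) = 15*(-7) = -105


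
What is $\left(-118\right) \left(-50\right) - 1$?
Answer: $5899$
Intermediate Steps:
$\left(-118\right) \left(-50\right) - 1 = 5900 - 1 = 5899$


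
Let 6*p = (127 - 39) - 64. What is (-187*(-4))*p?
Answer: 2992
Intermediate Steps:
p = 4 (p = ((127 - 39) - 64)/6 = (88 - 64)/6 = (1/6)*24 = 4)
(-187*(-4))*p = -187*(-4)*4 = 748*4 = 2992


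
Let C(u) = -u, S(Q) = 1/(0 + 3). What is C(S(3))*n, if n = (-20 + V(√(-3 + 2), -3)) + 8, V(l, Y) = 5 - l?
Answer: 7/3 + I/3 ≈ 2.3333 + 0.33333*I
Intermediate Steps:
S(Q) = ⅓ (S(Q) = 1/3 = ⅓)
n = -7 - I (n = (-20 + (5 - √(-3 + 2))) + 8 = (-20 + (5 - √(-1))) + 8 = (-20 + (5 - I)) + 8 = (-15 - I) + 8 = -7 - I ≈ -7.0 - 1.0*I)
C(S(3))*n = (-1*⅓)*(-7 - I) = -(-7 - I)/3 = 7/3 + I/3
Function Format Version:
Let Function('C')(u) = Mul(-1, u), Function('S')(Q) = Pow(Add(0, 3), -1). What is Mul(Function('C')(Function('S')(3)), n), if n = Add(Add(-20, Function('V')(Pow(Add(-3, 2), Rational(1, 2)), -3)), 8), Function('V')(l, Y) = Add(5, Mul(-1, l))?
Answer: Add(Rational(7, 3), Mul(Rational(1, 3), I)) ≈ Add(2.3333, Mul(0.33333, I))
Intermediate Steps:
Function('S')(Q) = Rational(1, 3) (Function('S')(Q) = Pow(3, -1) = Rational(1, 3))
n = Add(-7, Mul(-1, I)) (n = Add(Add(-20, Add(5, Mul(-1, Pow(Add(-3, 2), Rational(1, 2))))), 8) = Add(Add(-20, Add(5, Mul(-1, Pow(-1, Rational(1, 2))))), 8) = Add(Add(-20, Add(5, Mul(-1, I))), 8) = Add(Add(-15, Mul(-1, I)), 8) = Add(-7, Mul(-1, I)) ≈ Add(-7.0000, Mul(-1.0000, I)))
Mul(Function('C')(Function('S')(3)), n) = Mul(Mul(-1, Rational(1, 3)), Add(-7, Mul(-1, I))) = Mul(Rational(-1, 3), Add(-7, Mul(-1, I))) = Add(Rational(7, 3), Mul(Rational(1, 3), I))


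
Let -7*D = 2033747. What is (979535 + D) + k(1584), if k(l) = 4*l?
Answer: 4867350/7 ≈ 6.9534e+5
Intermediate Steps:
D = -2033747/7 (D = -⅐*2033747 = -2033747/7 ≈ -2.9054e+5)
(979535 + D) + k(1584) = (979535 - 2033747/7) + 4*1584 = 4822998/7 + 6336 = 4867350/7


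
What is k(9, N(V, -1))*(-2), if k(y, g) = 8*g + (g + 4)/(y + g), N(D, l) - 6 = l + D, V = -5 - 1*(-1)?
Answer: -17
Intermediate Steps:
V = -4 (V = -5 + 1 = -4)
N(D, l) = 6 + D + l (N(D, l) = 6 + (l + D) = 6 + (D + l) = 6 + D + l)
k(y, g) = 8*g + (4 + g)/(g + y)
k(9, N(V, -1))*(-2) = ((4 + (6 - 4 - 1) + 8*(6 - 4 - 1)² + 8*(6 - 4 - 1)*9)/((6 - 4 - 1) + 9))*(-2) = ((4 + 1 + 8*1² + 8*1*9)/(1 + 9))*(-2) = ((4 + 1 + 8*1 + 72)/10)*(-2) = ((4 + 1 + 8 + 72)/10)*(-2) = ((⅒)*85)*(-2) = (17/2)*(-2) = -17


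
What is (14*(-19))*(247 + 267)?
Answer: -136724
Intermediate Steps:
(14*(-19))*(247 + 267) = -266*514 = -136724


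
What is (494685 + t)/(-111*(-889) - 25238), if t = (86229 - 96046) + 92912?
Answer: 577780/73441 ≈ 7.8673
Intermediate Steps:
t = 83095 (t = -9817 + 92912 = 83095)
(494685 + t)/(-111*(-889) - 25238) = (494685 + 83095)/(-111*(-889) - 25238) = 577780/(98679 - 25238) = 577780/73441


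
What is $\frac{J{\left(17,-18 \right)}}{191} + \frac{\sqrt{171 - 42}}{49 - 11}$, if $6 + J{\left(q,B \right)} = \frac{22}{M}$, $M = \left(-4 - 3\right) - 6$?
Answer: $- \frac{100}{2483} + \frac{\sqrt{129}}{38} \approx 0.25862$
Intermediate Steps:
$M = -13$ ($M = -7 - 6 = -13$)
$J{\left(q,B \right)} = - \frac{100}{13}$ ($J{\left(q,B \right)} = -6 + \frac{22}{-13} = -6 + 22 \left(- \frac{1}{13}\right) = -6 - \frac{22}{13} = - \frac{100}{13}$)
$\frac{J{\left(17,-18 \right)}}{191} + \frac{\sqrt{171 - 42}}{49 - 11} = - \frac{100}{13 \cdot 191} + \frac{\sqrt{171 - 42}}{49 - 11} = \left(- \frac{100}{13}\right) \frac{1}{191} + \frac{\sqrt{129}}{38} = - \frac{100}{2483} + \sqrt{129} \cdot \frac{1}{38} = - \frac{100}{2483} + \frac{\sqrt{129}}{38}$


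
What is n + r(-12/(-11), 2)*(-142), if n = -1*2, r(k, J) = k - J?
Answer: 1398/11 ≈ 127.09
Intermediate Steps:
n = -2
n + r(-12/(-11), 2)*(-142) = -2 + (-12/(-11) - 1*2)*(-142) = -2 + (-12*(-1/11) - 2)*(-142) = -2 + (12/11 - 2)*(-142) = -2 - 10/11*(-142) = -2 + 1420/11 = 1398/11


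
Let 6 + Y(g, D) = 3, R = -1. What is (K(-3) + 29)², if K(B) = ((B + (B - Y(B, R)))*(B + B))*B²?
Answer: 36481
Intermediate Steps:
Y(g, D) = -3 (Y(g, D) = -6 + 3 = -3)
K(B) = 2*B³*(3 + 2*B) (K(B) = ((B + (B - 1*(-3)))*(B + B))*B² = ((B + (B + 3))*(2*B))*B² = ((B + (3 + B))*(2*B))*B² = ((3 + 2*B)*(2*B))*B² = (2*B*(3 + 2*B))*B² = 2*B³*(3 + 2*B))
(K(-3) + 29)² = ((-3)³*(6 + 4*(-3)) + 29)² = (-27*(6 - 12) + 29)² = (-27*(-6) + 29)² = (162 + 29)² = 191² = 36481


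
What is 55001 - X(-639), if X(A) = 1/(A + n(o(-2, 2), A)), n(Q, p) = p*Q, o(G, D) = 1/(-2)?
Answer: 35145641/639 ≈ 55001.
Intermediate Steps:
o(G, D) = -½
n(Q, p) = Q*p
X(A) = 2/A (X(A) = 1/(A - A/2) = 1/(A/2) = 2/A)
55001 - X(-639) = 55001 - 2/(-639) = 55001 - 2*(-1)/639 = 55001 - 1*(-2/639) = 55001 + 2/639 = 35145641/639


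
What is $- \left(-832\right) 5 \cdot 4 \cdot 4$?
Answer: $66560$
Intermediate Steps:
$- \left(-832\right) 5 \cdot 4 \cdot 4 = - \left(-832\right) 20 \cdot 4 = - \left(-832\right) 80 = \left(-1\right) \left(-66560\right) = 66560$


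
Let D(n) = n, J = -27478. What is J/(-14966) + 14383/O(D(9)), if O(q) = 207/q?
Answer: 107943986/172109 ≈ 627.18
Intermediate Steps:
J/(-14966) + 14383/O(D(9)) = -27478/(-14966) + 14383/((207/9)) = -27478*(-1/14966) + 14383/((207*(⅑))) = 13739/7483 + 14383/23 = 107943986/172109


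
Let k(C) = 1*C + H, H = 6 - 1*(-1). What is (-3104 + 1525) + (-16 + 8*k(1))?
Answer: -1531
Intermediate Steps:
H = 7 (H = 6 + 1 = 7)
k(C) = 7 + C (k(C) = 1*C + 7 = C + 7 = 7 + C)
(-3104 + 1525) + (-16 + 8*k(1)) = (-3104 + 1525) + (-16 + 8*(7 + 1)) = -1579 + (-16 + 8*8) = -1579 + (-16 + 64) = -1579 + 48 = -1531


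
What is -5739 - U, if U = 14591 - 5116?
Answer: -15214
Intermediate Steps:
U = 9475
-5739 - U = -5739 - 1*9475 = -5739 - 9475 = -15214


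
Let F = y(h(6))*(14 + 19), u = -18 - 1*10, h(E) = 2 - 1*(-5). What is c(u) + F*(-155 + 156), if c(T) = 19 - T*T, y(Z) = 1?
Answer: -732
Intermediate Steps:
h(E) = 7 (h(E) = 2 + 5 = 7)
u = -28 (u = -18 - 10 = -28)
c(T) = 19 - T**2
F = 33 (F = 1*(14 + 19) = 1*33 = 33)
c(u) + F*(-155 + 156) = (19 - 1*(-28)**2) + 33*(-155 + 156) = (19 - 1*784) + 33*1 = (19 - 784) + 33 = -765 + 33 = -732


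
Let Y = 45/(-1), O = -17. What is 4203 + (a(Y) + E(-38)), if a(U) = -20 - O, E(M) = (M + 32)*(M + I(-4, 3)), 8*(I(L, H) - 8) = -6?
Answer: 8769/2 ≈ 4384.5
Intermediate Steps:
I(L, H) = 29/4 (I(L, H) = 8 + (1/8)*(-6) = 8 - 3/4 = 29/4)
E(M) = (32 + M)*(29/4 + M) (E(M) = (M + 32)*(M + 29/4) = (32 + M)*(29/4 + M))
Y = -45 (Y = 45*(-1) = -45)
a(U) = -3 (a(U) = -20 - 1*(-17) = -20 + 17 = -3)
4203 + (a(Y) + E(-38)) = 4203 + (-3 + (232 + (-38)**2 + (157/4)*(-38))) = 4203 + (-3 + (232 + 1444 - 2983/2)) = 4203 + (-3 + 369/2) = 4203 + 363/2 = 8769/2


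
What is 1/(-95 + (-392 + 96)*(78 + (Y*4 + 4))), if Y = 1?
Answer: -1/25551 ≈ -3.9137e-5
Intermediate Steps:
1/(-95 + (-392 + 96)*(78 + (Y*4 + 4))) = 1/(-95 + (-392 + 96)*(78 + (1*4 + 4))) = 1/(-95 - 296*(78 + (4 + 4))) = 1/(-95 - 296*(78 + 8)) = 1/(-95 - 296*86) = 1/(-95 - 25456) = 1/(-25551) = -1/25551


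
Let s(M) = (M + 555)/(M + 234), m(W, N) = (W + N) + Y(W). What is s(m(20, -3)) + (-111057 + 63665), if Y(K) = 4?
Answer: -4028128/85 ≈ -47390.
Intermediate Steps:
m(W, N) = 4 + N + W (m(W, N) = (W + N) + 4 = (N + W) + 4 = 4 + N + W)
s(M) = (555 + M)/(234 + M)
s(m(20, -3)) + (-111057 + 63665) = (555 + (4 - 3 + 20))/(234 + (4 - 3 + 20)) + (-111057 + 63665) = (555 + 21)/(234 + 21) - 47392 = 576/255 - 47392 = (1/255)*576 - 47392 = 192/85 - 47392 = -4028128/85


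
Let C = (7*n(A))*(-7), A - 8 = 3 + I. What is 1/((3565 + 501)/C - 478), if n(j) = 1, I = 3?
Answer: -49/27488 ≈ -0.0017826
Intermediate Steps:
A = 14 (A = 8 + (3 + 3) = 8 + 6 = 14)
C = -49 (C = (7*1)*(-7) = 7*(-7) = -49)
1/((3565 + 501)/C - 478) = 1/((3565 + 501)/(-49) - 478) = 1/(4066*(-1/49) - 478) = 1/(-4066/49 - 478) = 1/(-27488/49) = -49/27488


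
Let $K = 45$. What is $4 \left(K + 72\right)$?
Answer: $468$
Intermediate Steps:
$4 \left(K + 72\right) = 4 \left(45 + 72\right) = 4 \cdot 117 = 468$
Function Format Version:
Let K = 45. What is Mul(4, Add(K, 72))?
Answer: 468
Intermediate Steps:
Mul(4, Add(K, 72)) = Mul(4, Add(45, 72)) = Mul(4, 117) = 468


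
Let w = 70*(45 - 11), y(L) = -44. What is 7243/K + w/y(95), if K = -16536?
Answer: -9918593/181896 ≈ -54.529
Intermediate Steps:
w = 2380 (w = 70*34 = 2380)
7243/K + w/y(95) = 7243/(-16536) + 2380/(-44) = 7243*(-1/16536) + 2380*(-1/44) = -7243/16536 - 595/11 = -9918593/181896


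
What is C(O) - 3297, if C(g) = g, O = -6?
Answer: -3303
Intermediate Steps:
C(O) - 3297 = -6 - 3297 = -3303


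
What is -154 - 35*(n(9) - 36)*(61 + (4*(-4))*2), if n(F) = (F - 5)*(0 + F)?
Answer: -154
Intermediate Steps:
n(F) = F*(-5 + F) (n(F) = (-5 + F)*F = F*(-5 + F))
-154 - 35*(n(9) - 36)*(61 + (4*(-4))*2) = -154 - 35*(9*(-5 + 9) - 36)*(61 + (4*(-4))*2) = -154 - 35*(9*4 - 36)*(61 - 16*2) = -154 - 35*(36 - 36)*(61 - 32) = -154 - 0*29 = -154 - 35*0 = -154 + 0 = -154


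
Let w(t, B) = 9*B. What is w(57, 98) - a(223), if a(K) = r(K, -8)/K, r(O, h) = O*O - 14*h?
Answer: 146845/223 ≈ 658.50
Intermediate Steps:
r(O, h) = O² - 14*h
a(K) = (112 + K²)/K (a(K) = (K² - 14*(-8))/K = (K² + 112)/K = (112 + K²)/K)
w(57, 98) - a(223) = 9*98 - (223 + 112/223) = 882 - (223 + 112*(1/223)) = 882 - (223 + 112/223) = 882 - 1*49841/223 = 882 - 49841/223 = 146845/223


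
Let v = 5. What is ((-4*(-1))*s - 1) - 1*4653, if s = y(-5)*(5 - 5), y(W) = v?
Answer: -4654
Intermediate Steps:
y(W) = 5
s = 0 (s = 5*(5 - 5) = 5*0 = 0)
((-4*(-1))*s - 1) - 1*4653 = (-4*(-1)*0 - 1) - 1*4653 = (4*0 - 1) - 4653 = (0 - 1) - 4653 = -1 - 4653 = -4654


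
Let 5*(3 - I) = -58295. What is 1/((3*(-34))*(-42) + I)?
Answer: 1/15946 ≈ 6.2712e-5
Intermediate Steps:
I = 11662 (I = 3 - 1/5*(-58295) = 3 + 11659 = 11662)
1/((3*(-34))*(-42) + I) = 1/((3*(-34))*(-42) + 11662) = 1/(-102*(-42) + 11662) = 1/(4284 + 11662) = 1/15946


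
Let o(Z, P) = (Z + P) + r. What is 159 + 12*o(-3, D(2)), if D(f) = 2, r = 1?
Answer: 159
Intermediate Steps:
o(Z, P) = 1 + P + Z (o(Z, P) = (Z + P) + 1 = (P + Z) + 1 = 1 + P + Z)
159 + 12*o(-3, D(2)) = 159 + 12*(1 + 2 - 3) = 159 + 12*0 = 159 + 0 = 159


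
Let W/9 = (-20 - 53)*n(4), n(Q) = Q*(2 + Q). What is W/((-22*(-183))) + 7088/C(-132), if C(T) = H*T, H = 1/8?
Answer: -872620/2013 ≈ -433.49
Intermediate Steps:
W = -15768 (W = 9*((-20 - 53)*(4*(2 + 4))) = 9*(-292*6) = 9*(-73*24) = 9*(-1752) = -15768)
H = 1/8 ≈ 0.12500
C(T) = T/8
W/((-22*(-183))) + 7088/C(-132) = -15768/((-22*(-183))) + 7088/(((1/8)*(-132))) = -15768/4026 + 7088/(-33/2) = -15768*1/4026 + 7088*(-2/33) = -2628/671 - 14176/33 = -872620/2013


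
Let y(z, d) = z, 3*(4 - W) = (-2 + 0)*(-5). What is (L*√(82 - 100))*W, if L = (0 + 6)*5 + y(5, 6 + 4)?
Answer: 70*I*√2 ≈ 98.995*I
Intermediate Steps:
W = ⅔ (W = 4 - (-2 + 0)*(-5)/3 = 4 - (-2)*(-5)/3 = 4 - ⅓*10 = 4 - 10/3 = ⅔ ≈ 0.66667)
L = 35 (L = (0 + 6)*5 + 5 = 6*5 + 5 = 30 + 5 = 35)
(L*√(82 - 100))*W = (35*√(82 - 100))*(⅔) = (35*√(-18))*(⅔) = (35*(3*I*√2))*(⅔) = (105*I*√2)*(⅔) = 70*I*√2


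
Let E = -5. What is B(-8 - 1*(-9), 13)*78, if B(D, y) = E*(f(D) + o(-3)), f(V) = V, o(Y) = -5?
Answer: 1560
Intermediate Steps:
B(D, y) = 25 - 5*D (B(D, y) = -5*(D - 5) = -5*(-5 + D) = 25 - 5*D)
B(-8 - 1*(-9), 13)*78 = (25 - 5*(-8 - 1*(-9)))*78 = (25 - 5*(-8 + 9))*78 = (25 - 5*1)*78 = (25 - 5)*78 = 20*78 = 1560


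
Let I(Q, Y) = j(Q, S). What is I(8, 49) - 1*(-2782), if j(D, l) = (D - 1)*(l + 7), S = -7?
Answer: 2782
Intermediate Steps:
j(D, l) = (-1 + D)*(7 + l)
I(Q, Y) = 0 (I(Q, Y) = -7 - 1*(-7) + 7*Q + Q*(-7) = -7 + 7 + 7*Q - 7*Q = 0)
I(8, 49) - 1*(-2782) = 0 - 1*(-2782) = 0 + 2782 = 2782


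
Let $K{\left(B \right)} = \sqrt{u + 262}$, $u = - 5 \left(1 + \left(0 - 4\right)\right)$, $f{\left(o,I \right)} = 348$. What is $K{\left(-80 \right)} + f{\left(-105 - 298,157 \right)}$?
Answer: $348 + \sqrt{277} \approx 364.64$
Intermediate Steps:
$u = 15$ ($u = - 5 \left(1 + \left(0 - 4\right)\right) = - 5 \left(1 - 4\right) = \left(-5\right) \left(-3\right) = 15$)
$K{\left(B \right)} = \sqrt{277}$ ($K{\left(B \right)} = \sqrt{15 + 262} = \sqrt{277}$)
$K{\left(-80 \right)} + f{\left(-105 - 298,157 \right)} = \sqrt{277} + 348 = 348 + \sqrt{277}$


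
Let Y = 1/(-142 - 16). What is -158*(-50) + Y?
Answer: 1248199/158 ≈ 7900.0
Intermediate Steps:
Y = -1/158 (Y = 1/(-158) = -1/158 ≈ -0.0063291)
-158*(-50) + Y = -158*(-50) - 1/158 = 7900 - 1/158 = 1248199/158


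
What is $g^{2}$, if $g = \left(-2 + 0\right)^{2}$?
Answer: $16$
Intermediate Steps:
$g = 4$ ($g = \left(-2\right)^{2} = 4$)
$g^{2} = 4^{2} = 16$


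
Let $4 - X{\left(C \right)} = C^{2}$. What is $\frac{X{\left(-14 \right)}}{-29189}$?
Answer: $\frac{192}{29189} \approx 0.0065778$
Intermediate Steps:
$X{\left(C \right)} = 4 - C^{2}$
$\frac{X{\left(-14 \right)}}{-29189} = \frac{4 - \left(-14\right)^{2}}{-29189} = \left(4 - 196\right) \left(- \frac{1}{29189}\right) = \left(-192\right) \left(- \frac{1}{29189}\right) = \frac{192}{29189}$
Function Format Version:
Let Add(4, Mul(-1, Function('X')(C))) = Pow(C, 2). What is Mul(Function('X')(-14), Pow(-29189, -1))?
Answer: Rational(192, 29189) ≈ 0.0065778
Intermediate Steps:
Function('X')(C) = Add(4, Mul(-1, Pow(C, 2)))
Mul(Function('X')(-14), Pow(-29189, -1)) = Mul(Add(4, Mul(-1, Pow(-14, 2))), Pow(-29189, -1)) = Mul(Add(4, Mul(-1, 196)), Rational(-1, 29189)) = Mul(Add(4, -196), Rational(-1, 29189)) = Mul(-192, Rational(-1, 29189)) = Rational(192, 29189)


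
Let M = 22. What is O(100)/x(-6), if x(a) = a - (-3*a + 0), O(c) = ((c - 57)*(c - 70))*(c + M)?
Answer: -13115/2 ≈ -6557.5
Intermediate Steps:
O(c) = (-70 + c)*(-57 + c)*(22 + c) (O(c) = ((c - 57)*(c - 70))*(c + 22) = ((-57 + c)*(-70 + c))*(22 + c) = ((-70 + c)*(-57 + c))*(22 + c) = (-70 + c)*(-57 + c)*(22 + c))
x(a) = 4*a (x(a) = a - (-3)*a = a + 3*a = 4*a)
O(100)/x(-6) = (87780 + 100³ - 105*100² + 1196*100)/((4*(-6))) = (87780 + 1000000 - 105*10000 + 119600)/(-24) = (87780 + 1000000 - 1050000 + 119600)*(-1/24) = 157380*(-1/24) = -13115/2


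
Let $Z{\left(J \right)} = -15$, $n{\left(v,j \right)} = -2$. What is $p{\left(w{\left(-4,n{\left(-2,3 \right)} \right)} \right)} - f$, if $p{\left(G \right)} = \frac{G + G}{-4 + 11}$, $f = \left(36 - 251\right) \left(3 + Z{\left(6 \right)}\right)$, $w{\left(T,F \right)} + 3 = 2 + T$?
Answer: $- \frac{18070}{7} \approx -2581.4$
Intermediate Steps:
$w{\left(T,F \right)} = -1 + T$ ($w{\left(T,F \right)} = -3 + \left(2 + T\right) = -1 + T$)
$f = 2580$ ($f = \left(36 - 251\right) \left(3 - 15\right) = \left(-215\right) \left(-12\right) = 2580$)
$p{\left(G \right)} = \frac{2 G}{7}$
$p{\left(w{\left(-4,n{\left(-2,3 \right)} \right)} \right)} - f = \frac{2 \left(-1 - 4\right)}{7} - 2580 = \frac{2}{7} \left(-5\right) - 2580 = - \frac{10}{7} - 2580 = - \frac{18070}{7}$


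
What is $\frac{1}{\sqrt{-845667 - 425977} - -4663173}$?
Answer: $\frac{4663173}{21745183699573} - \frac{2 i \sqrt{317911}}{21745183699573} \approx 2.1445 \cdot 10^{-7} - 5.1858 \cdot 10^{-11} i$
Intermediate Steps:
$\frac{1}{\sqrt{-845667 - 425977} - -4663173} = \frac{1}{\sqrt{-1271644} + \left(-317388 + 4980561\right)} = \frac{1}{2 i \sqrt{317911} + 4663173} = \frac{1}{4663173 + 2 i \sqrt{317911}}$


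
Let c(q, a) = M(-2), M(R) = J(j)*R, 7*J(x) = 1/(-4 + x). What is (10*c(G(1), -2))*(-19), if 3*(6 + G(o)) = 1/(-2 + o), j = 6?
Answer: 190/7 ≈ 27.143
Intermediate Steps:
J(x) = 1/(7*(-4 + x))
M(R) = R/14 (M(R) = (1/(7*(-4 + 6)))*R = ((⅐)/2)*R = ((⅐)*(½))*R = R/14)
G(o) = -6 + 1/(3*(-2 + o))
c(q, a) = -⅐ (c(q, a) = (1/14)*(-2) = -⅐)
(10*c(G(1), -2))*(-19) = (10*(-⅐))*(-19) = -10/7*(-19) = 190/7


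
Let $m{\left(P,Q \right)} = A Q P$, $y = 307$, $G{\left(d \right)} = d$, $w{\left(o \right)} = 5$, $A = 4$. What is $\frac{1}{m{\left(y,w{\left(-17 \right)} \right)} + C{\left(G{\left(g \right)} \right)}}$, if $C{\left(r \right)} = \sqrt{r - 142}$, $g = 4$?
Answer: $\frac{3070}{18849869} - \frac{i \sqrt{138}}{37699738} \approx 0.00016287 - 3.116 \cdot 10^{-7} i$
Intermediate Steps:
$C{\left(r \right)} = \sqrt{-142 + r}$
$m{\left(P,Q \right)} = 4 P Q$ ($m{\left(P,Q \right)} = 4 Q P = 4 P Q$)
$\frac{1}{m{\left(y,w{\left(-17 \right)} \right)} + C{\left(G{\left(g \right)} \right)}} = \frac{1}{4 \cdot 307 \cdot 5 + \sqrt{-142 + 4}} = \frac{1}{6140 + \sqrt{-138}} = \frac{1}{6140 + i \sqrt{138}}$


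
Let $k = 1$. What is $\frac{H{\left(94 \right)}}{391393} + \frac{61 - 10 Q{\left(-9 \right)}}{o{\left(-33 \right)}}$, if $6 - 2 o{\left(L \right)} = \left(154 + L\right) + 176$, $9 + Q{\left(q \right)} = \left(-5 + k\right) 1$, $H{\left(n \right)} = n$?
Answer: $- \frac{149484772}{113895363} \approx -1.3125$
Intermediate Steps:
$Q{\left(q \right)} = -13$ ($Q{\left(q \right)} = -9 + \left(-5 + 1\right) 1 = -9 - 4 = -13$)
$o{\left(L \right)} = -162 - \frac{L}{2}$ ($o{\left(L \right)} = 3 - \frac{\left(154 + L\right) + 176}{2} = 3 - \frac{330 + L}{2} = 3 - \left(165 + \frac{L}{2}\right) = -162 - \frac{L}{2}$)
$\frac{H{\left(94 \right)}}{391393} + \frac{61 - 10 Q{\left(-9 \right)}}{o{\left(-33 \right)}} = \frac{94}{391393} + \frac{61 - -130}{-162 - - \frac{33}{2}} = 94 \cdot \frac{1}{391393} + \frac{61 + 130}{-162 + \frac{33}{2}} = \frac{94}{391393} + \frac{191}{- \frac{291}{2}} = \frac{94}{391393} + 191 \left(- \frac{2}{291}\right) = \frac{94}{391393} - \frac{382}{291} = - \frac{149484772}{113895363}$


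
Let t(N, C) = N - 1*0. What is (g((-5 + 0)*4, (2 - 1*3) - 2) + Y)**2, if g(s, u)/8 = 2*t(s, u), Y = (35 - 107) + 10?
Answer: 145924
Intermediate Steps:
Y = -62 (Y = -72 + 10 = -62)
t(N, C) = N (t(N, C) = N + 0 = N)
g(s, u) = 16*s (g(s, u) = 8*(2*s) = 16*s)
(g((-5 + 0)*4, (2 - 1*3) - 2) + Y)**2 = (16*((-5 + 0)*4) - 62)**2 = (16*(-5*4) - 62)**2 = (16*(-20) - 62)**2 = (-320 - 62)**2 = (-382)**2 = 145924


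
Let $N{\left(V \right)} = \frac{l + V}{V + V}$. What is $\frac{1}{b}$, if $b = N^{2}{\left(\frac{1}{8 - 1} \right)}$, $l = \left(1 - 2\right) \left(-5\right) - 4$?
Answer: $\frac{1}{16} \approx 0.0625$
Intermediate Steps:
$l = 1$ ($l = \left(-1\right) \left(-5\right) - 4 = 5 - 4 = 1$)
$N{\left(V \right)} = \frac{1 + V}{2 V}$ ($N{\left(V \right)} = \frac{1 + V}{V + V} = \frac{1 + V}{2 V}$)
$b = 16$ ($b = \left(\frac{1 + \frac{1}{8 - 1}}{2 \frac{1}{8 - 1}}\right)^{2} = \left(\frac{1 + \frac{1}{7}}{2 \cdot \frac{1}{7}}\right)^{2} = \left(\frac{\frac{1}{\frac{1}{7}} \left(1 + \frac{1}{7}\right)}{2}\right)^{2} = \left(\frac{1}{2} \cdot 7 \cdot \frac{8}{7}\right)^{2} = 4^{2} = 16$)
$\frac{1}{b} = \frac{1}{16}$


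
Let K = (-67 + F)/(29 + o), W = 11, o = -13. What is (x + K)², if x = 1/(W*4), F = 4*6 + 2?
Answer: 199809/30976 ≈ 6.4504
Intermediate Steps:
F = 26 (F = 24 + 2 = 26)
K = -41/16 (K = (-67 + 26)/(29 - 13) = -41/16 ≈ -2.5625)
x = 1/44 (x = 1/(11*4) = 1/44 ≈ 0.022727)
(x + K)² = (1/44 - 41/16)² = (-447/176)² = 199809/30976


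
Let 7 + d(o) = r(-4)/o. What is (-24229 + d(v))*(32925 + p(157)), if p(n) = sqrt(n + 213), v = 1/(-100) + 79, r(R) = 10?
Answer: -2101044824900/2633 - 191439164*sqrt(370)/7899 ≈ -7.9843e+8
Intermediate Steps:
v = 7899/100 (v = -1/100 + 79 = 7899/100 ≈ 78.990)
p(n) = sqrt(213 + n)
d(o) = -7 + 10/o
(-24229 + d(v))*(32925 + p(157)) = (-24229 + (-7 + 10/(7899/100)))*(32925 + sqrt(213 + 157)) = (-24229 + (-7 + 10*(100/7899)))*(32925 + sqrt(370)) = (-24229 + (-7 + 1000/7899))*(32925 + sqrt(370)) = (-24229 - 54293/7899)*(32925 + sqrt(370)) = -191439164*(32925 + sqrt(370))/7899 = -2101044824900/2633 - 191439164*sqrt(370)/7899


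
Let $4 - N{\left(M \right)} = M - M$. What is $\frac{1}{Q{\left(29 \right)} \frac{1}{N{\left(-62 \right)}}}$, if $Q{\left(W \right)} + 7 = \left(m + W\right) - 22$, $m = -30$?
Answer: $- \frac{2}{15} \approx -0.13333$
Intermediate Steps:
$Q{\left(W \right)} = -59 + W$ ($Q{\left(W \right)} = -7 + \left(\left(-30 + W\right) - 22\right) = -7 + \left(-52 + W\right) = -59 + W$)
$N{\left(M \right)} = 4$ ($N{\left(M \right)} = 4 - \left(M - M\right) = 4 - 0 = 4 + 0 = 4$)
$\frac{1}{Q{\left(29 \right)} \frac{1}{N{\left(-62 \right)}}} = \frac{1}{\left(-59 + 29\right) \frac{1}{4}} = \frac{1}{\left(-30\right) \frac{1}{4}} = \frac{1}{- \frac{15}{2}} = - \frac{2}{15}$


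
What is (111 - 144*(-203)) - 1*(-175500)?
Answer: 204843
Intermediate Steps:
(111 - 144*(-203)) - 1*(-175500) = (111 + 29232) + 175500 = 29343 + 175500 = 204843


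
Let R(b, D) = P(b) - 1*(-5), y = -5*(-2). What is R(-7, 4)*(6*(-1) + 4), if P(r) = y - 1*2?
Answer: -26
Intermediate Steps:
y = 10
P(r) = 8 (P(r) = 10 - 1*2 = 10 - 2 = 8)
R(b, D) = 13 (R(b, D) = 8 - 1*(-5) = 8 + 5 = 13)
R(-7, 4)*(6*(-1) + 4) = 13*(6*(-1) + 4) = 13*(-6 + 4) = 13*(-2) = -26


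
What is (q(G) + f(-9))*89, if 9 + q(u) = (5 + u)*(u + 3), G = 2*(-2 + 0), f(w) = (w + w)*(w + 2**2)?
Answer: 7120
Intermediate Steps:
f(w) = 2*w*(4 + w) (f(w) = (2*w)*(w + 4) = (2*w)*(4 + w) = 2*w*(4 + w))
G = -4 (G = 2*(-2) = -4)
q(u) = -9 + (3 + u)*(5 + u) (q(u) = -9 + (5 + u)*(u + 3) = -9 + (5 + u)*(3 + u) = -9 + (3 + u)*(5 + u))
(q(G) + f(-9))*89 = ((6 + (-4)**2 + 8*(-4)) + 2*(-9)*(4 - 9))*89 = ((6 + 16 - 32) + 2*(-9)*(-5))*89 = (-10 + 90)*89 = 80*89 = 7120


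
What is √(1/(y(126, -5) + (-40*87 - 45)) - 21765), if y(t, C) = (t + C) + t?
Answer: I*√233871109538/3278 ≈ 147.53*I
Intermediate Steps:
y(t, C) = C + 2*t (y(t, C) = (C + t) + t = C + 2*t)
√(1/(y(126, -5) + (-40*87 - 45)) - 21765) = √(1/((-5 + 2*126) + (-40*87 - 45)) - 21765) = √(1/((-5 + 252) + (-3480 - 45)) - 21765) = √(1/(247 - 3525) - 21765) = √(1/(-3278) - 21765) = √(-1/3278 - 21765) = √(-71345671/3278) = I*√233871109538/3278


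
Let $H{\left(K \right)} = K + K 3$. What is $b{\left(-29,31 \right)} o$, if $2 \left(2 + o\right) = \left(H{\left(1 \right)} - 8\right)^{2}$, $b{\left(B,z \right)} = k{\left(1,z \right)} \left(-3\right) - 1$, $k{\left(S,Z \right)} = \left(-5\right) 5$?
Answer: $444$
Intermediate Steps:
$H{\left(K \right)} = 4 K$ ($H{\left(K \right)} = K + 3 K = 4 K$)
$k{\left(S,Z \right)} = -25$
$b{\left(B,z \right)} = 74$ ($b{\left(B,z \right)} = \left(-25\right) \left(-3\right) - 1 = 75 - 1 = 74$)
$o = 6$ ($o = -2 + \frac{\left(4 \cdot 1 - 8\right)^{2}}{2} = -2 + \frac{\left(4 - 8\right)^{2}}{2} = -2 + \frac{\left(-4\right)^{2}}{2} = -2 + \frac{1}{2} \cdot 16 = -2 + 8 = 6$)
$b{\left(-29,31 \right)} o = 74 \cdot 6 = 444$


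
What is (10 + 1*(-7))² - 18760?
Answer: -18751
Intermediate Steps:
(10 + 1*(-7))² - 18760 = (10 - 7)² - 18760 = 3² - 18760 = 9 - 18760 = -18751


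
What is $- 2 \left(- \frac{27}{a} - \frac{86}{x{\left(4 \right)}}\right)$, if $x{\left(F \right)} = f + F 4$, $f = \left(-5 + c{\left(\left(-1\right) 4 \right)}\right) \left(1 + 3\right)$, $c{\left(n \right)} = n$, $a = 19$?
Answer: $- \frac{547}{95} \approx -5.7579$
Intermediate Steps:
$f = -36$ ($f = \left(-5 - 4\right) \left(1 + 3\right) = \left(-5 - 4\right) 4 = \left(-9\right) 4 = -36$)
$x{\left(F \right)} = -36 + 4 F$ ($x{\left(F \right)} = -36 + F 4 = -36 + 4 F$)
$- 2 \left(- \frac{27}{a} - \frac{86}{x{\left(4 \right)}}\right) = - 2 \left(- \frac{27}{19} - \frac{86}{-36 + 4 \cdot 4}\right) = - 2 \left(\left(-27\right) \frac{1}{19} - \frac{86}{-36 + 16}\right) = - 2 \left(- \frac{27}{19} - \frac{86}{-20}\right) = - 2 \left(- \frac{27}{19} - - \frac{43}{10}\right) = - 2 \left(- \frac{27}{19} + \frac{43}{10}\right) = \left(-2\right) \frac{547}{190} = - \frac{547}{95}$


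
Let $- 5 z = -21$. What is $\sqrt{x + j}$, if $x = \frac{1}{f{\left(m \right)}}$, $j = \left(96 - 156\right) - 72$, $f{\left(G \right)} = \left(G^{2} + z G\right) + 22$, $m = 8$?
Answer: $\frac{i \sqrt{47200738}}{598} \approx 11.489 i$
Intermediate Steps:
$z = \frac{21}{5}$ ($z = \left(- \frac{1}{5}\right) \left(-21\right) = \frac{21}{5} \approx 4.2$)
$f{\left(G \right)} = 22 + G^{2} + \frac{21 G}{5}$ ($f{\left(G \right)} = \left(G^{2} + \frac{21 G}{5}\right) + 22 = 22 + G^{2} + \frac{21 G}{5}$)
$j = -132$ ($j = -60 - 72 = -132$)
$x = \frac{5}{598}$ ($x = \frac{1}{22 + 8^{2} + \frac{21}{5} \cdot 8} = \frac{1}{22 + 64 + \frac{168}{5}} = \frac{1}{\frac{598}{5}} = \frac{5}{598} \approx 0.0083612$)
$\sqrt{x + j} = \sqrt{\frac{5}{598} - 132} = \sqrt{- \frac{78931}{598}} = \frac{i \sqrt{47200738}}{598}$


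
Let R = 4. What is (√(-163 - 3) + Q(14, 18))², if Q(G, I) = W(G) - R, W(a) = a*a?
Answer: (192 + I*√166)² ≈ 36698.0 + 4947.5*I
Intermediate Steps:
W(a) = a²
Q(G, I) = -4 + G² (Q(G, I) = G² - 1*4 = G² - 4 = -4 + G²)
(√(-163 - 3) + Q(14, 18))² = (√(-163 - 3) + (-4 + 14²))² = (√(-166) + (-4 + 196))² = (I*√166 + 192)² = (192 + I*√166)²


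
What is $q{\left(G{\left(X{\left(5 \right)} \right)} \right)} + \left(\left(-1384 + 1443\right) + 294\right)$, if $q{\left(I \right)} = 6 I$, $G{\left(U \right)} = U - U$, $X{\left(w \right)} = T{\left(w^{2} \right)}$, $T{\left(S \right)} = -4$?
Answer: $353$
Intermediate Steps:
$X{\left(w \right)} = -4$
$G{\left(U \right)} = 0$
$q{\left(G{\left(X{\left(5 \right)} \right)} \right)} + \left(\left(-1384 + 1443\right) + 294\right) = 6 \cdot 0 + \left(\left(-1384 + 1443\right) + 294\right) = 0 + \left(59 + 294\right) = 0 + 353 = 353$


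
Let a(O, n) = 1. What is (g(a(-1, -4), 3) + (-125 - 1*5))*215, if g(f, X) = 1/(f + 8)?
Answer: -251335/9 ≈ -27926.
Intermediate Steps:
g(f, X) = 1/(8 + f)
(g(a(-1, -4), 3) + (-125 - 1*5))*215 = (1/(8 + 1) + (-125 - 1*5))*215 = (1/9 + (-125 - 5))*215 = (⅑ - 130)*215 = -1169/9*215 = -251335/9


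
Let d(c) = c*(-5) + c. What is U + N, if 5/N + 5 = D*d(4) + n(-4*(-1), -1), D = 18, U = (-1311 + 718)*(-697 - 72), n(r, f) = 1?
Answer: 133156959/292 ≈ 4.5602e+5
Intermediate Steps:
U = 456017 (U = -593*(-769) = 456017)
d(c) = -4*c (d(c) = -5*c + c = -4*c)
N = -5/292 (N = 5/(-5 + (18*(-4*4) + 1)) = 5/(-5 + (18*(-16) + 1)) = 5/(-5 + (-288 + 1)) = 5/(-5 - 287) = 5/(-292) = 5*(-1/292) = -5/292 ≈ -0.017123)
U + N = 456017 - 5/292 = 133156959/292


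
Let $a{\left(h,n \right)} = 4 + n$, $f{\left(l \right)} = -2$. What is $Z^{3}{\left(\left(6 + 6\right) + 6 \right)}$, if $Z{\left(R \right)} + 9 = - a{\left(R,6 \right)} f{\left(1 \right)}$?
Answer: $1331$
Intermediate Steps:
$Z{\left(R \right)} = 11$ ($Z{\left(R \right)} = -9 + - (4 + 6) \left(-2\right) = -9 + \left(-1\right) 10 \left(-2\right) = -9 - -20 = -9 + 20 = 11$)
$Z^{3}{\left(\left(6 + 6\right) + 6 \right)} = 11^{3} = 1331$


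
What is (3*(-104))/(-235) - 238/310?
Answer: 4079/7285 ≈ 0.55992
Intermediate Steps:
(3*(-104))/(-235) - 238/310 = -312*(-1/235) - 238*1/310 = 312/235 - 119/155 = 4079/7285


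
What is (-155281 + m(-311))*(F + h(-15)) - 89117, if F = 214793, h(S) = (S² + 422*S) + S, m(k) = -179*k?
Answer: -20786423993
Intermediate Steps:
h(S) = S² + 423*S
(-155281 + m(-311))*(F + h(-15)) - 89117 = (-155281 - 179*(-311))*(214793 - 15*(423 - 15)) - 89117 = (-155281 + 55669)*(214793 - 15*408) - 89117 = -99612*(214793 - 6120) - 89117 = -99612*208673 - 89117 = -20786334876 - 89117 = -20786423993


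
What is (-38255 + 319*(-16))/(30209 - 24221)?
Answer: -14453/1996 ≈ -7.2410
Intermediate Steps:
(-38255 + 319*(-16))/(30209 - 24221) = (-38255 - 5104)/5988 = -43359*1/5988 = -14453/1996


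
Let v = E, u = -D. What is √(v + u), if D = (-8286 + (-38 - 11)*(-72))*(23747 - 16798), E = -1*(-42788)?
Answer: √33106130 ≈ 5753.8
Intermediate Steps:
E = 42788
D = -33063342 (D = (-8286 - 49*(-72))*6949 = (-8286 + 3528)*6949 = -4758*6949 = -33063342)
u = 33063342 (u = -1*(-33063342) = 33063342)
v = 42788
√(v + u) = √(42788 + 33063342) = √33106130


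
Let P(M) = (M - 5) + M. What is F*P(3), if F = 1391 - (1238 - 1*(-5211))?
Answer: -5058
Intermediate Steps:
F = -5058 (F = 1391 - (1238 + 5211) = 1391 - 1*6449 = 1391 - 6449 = -5058)
P(M) = -5 + 2*M (P(M) = (-5 + M) + M = -5 + 2*M)
F*P(3) = -5058*(-5 + 2*3) = -5058*(-5 + 6) = -5058*1 = -5058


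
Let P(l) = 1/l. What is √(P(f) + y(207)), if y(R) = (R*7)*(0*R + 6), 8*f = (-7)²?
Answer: √426014/7 ≈ 93.243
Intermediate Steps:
f = 49/8 (f = (⅛)*(-7)² = (⅛)*49 = 49/8 ≈ 6.1250)
y(R) = 42*R (y(R) = (7*R)*(0 + 6) = (7*R)*6 = 42*R)
√(P(f) + y(207)) = √(1/(49/8) + 42*207) = √(8/49 + 8694) = √(426014/49) = √426014/7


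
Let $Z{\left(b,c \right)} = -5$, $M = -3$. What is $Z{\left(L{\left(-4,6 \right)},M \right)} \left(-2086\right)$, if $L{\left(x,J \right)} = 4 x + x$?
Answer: $10430$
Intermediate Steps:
$L{\left(x,J \right)} = 5 x$
$Z{\left(L{\left(-4,6 \right)},M \right)} \left(-2086\right) = \left(-5\right) \left(-2086\right) = 10430$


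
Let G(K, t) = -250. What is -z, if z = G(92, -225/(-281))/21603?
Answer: 250/21603 ≈ 0.011572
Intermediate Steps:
z = -250/21603 ≈ -0.011572
-z = -1*(-250/21603) = 250/21603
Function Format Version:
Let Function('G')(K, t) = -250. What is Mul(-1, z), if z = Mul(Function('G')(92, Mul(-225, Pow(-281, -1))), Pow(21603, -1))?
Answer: Rational(250, 21603) ≈ 0.011572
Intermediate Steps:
z = Rational(-250, 21603) (z = Mul(-250, Pow(21603, -1)) = Mul(-250, Rational(1, 21603)) = Rational(-250, 21603) ≈ -0.011572)
Mul(-1, z) = Mul(-1, Rational(-250, 21603)) = Rational(250, 21603)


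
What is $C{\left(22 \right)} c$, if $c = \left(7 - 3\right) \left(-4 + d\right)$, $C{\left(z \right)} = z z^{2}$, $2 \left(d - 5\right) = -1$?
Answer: $21296$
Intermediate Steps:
$d = \frac{9}{2}$ ($d = 5 + \frac{1}{2} \left(-1\right) = 5 - \frac{1}{2} = \frac{9}{2} \approx 4.5$)
$C{\left(z \right)} = z^{3}$
$c = 2$ ($c = \left(7 - 3\right) \left(-4 + \frac{9}{2}\right) = 4 \cdot \frac{1}{2} = 2$)
$C{\left(22 \right)} c = 22^{3} \cdot 2 = 10648 \cdot 2 = 21296$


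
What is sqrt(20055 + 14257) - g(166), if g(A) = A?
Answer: -166 + 2*sqrt(8578) ≈ 19.235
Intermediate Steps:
sqrt(20055 + 14257) - g(166) = sqrt(20055 + 14257) - 1*166 = sqrt(34312) - 166 = 2*sqrt(8578) - 166 = -166 + 2*sqrt(8578)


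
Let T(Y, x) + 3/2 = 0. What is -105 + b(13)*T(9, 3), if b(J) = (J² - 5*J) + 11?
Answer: -555/2 ≈ -277.50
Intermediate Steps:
T(Y, x) = -3/2 (T(Y, x) = -3/2 + 0 = -3/2)
b(J) = 11 + J² - 5*J
-105 + b(13)*T(9, 3) = -105 + (11 + 13² - 5*13)*(-3/2) = -105 + (11 + 169 - 65)*(-3/2) = -105 + 115*(-3/2) = -105 - 345/2 = -555/2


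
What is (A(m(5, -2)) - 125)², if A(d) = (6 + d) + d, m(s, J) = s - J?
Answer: 11025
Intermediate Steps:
A(d) = 6 + 2*d
(A(m(5, -2)) - 125)² = ((6 + 2*(5 - 1*(-2))) - 125)² = ((6 + 2*(5 + 2)) - 125)² = ((6 + 2*7) - 125)² = ((6 + 14) - 125)² = (20 - 125)² = (-105)² = 11025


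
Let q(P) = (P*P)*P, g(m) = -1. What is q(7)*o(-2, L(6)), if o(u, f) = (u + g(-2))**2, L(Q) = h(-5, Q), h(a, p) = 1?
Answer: 3087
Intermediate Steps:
L(Q) = 1
q(P) = P**3 (q(P) = P**2*P = P**3)
o(u, f) = (-1 + u)**2 (o(u, f) = (u - 1)**2 = (-1 + u)**2)
q(7)*o(-2, L(6)) = 7**3*(-1 - 2)**2 = 343*(-3)**2 = 343*9 = 3087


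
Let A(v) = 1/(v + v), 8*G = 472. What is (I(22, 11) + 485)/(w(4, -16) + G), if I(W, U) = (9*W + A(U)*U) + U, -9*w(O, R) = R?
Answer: 12501/1094 ≈ 11.427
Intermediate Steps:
G = 59 (G = (1/8)*472 = 59)
w(O, R) = -R/9
A(v) = 1/(2*v)
I(W, U) = 1/2 + U + 9*W (I(W, U) = (9*W + (1/(2*U))*U) + U = (9*W + 1/2) + U = (1/2 + 9*W) + U = 1/2 + U + 9*W)
(I(22, 11) + 485)/(w(4, -16) + G) = ((1/2 + 11 + 9*22) + 485)/(-1/9*(-16) + 59) = ((1/2 + 11 + 198) + 485)/(16/9 + 59) = (419/2 + 485)/(547/9) = (1389/2)*(9/547) = 12501/1094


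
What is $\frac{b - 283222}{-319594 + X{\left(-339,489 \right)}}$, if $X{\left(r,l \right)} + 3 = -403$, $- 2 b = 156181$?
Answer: $\frac{5781}{5120} \approx 1.1291$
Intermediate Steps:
$b = - \frac{156181}{2}$ ($b = \left(- \frac{1}{2}\right) 156181 = - \frac{156181}{2} \approx -78091.0$)
$X{\left(r,l \right)} = -406$ ($X{\left(r,l \right)} = -3 - 403 = -406$)
$\frac{b - 283222}{-319594 + X{\left(-339,489 \right)}} = \frac{- \frac{156181}{2} - 283222}{-319594 - 406} = - \frac{722625}{2 \left(-320000\right)} = \left(- \frac{722625}{2}\right) \left(- \frac{1}{320000}\right) = \frac{5781}{5120}$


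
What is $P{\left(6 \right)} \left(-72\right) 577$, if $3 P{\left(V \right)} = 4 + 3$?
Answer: $-96936$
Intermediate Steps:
$P{\left(V \right)} = \frac{7}{3}$ ($P{\left(V \right)} = \frac{4 + 3}{3} = \frac{1}{3} \cdot 7 = \frac{7}{3}$)
$P{\left(6 \right)} \left(-72\right) 577 = \frac{7}{3} \left(-72\right) 577 = \left(-168\right) 577 = -96936$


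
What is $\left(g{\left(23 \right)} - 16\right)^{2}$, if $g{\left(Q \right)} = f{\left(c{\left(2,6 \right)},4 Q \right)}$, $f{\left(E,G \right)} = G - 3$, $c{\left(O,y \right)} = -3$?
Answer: $5329$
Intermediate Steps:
$f{\left(E,G \right)} = -3 + G$
$g{\left(Q \right)} = -3 + 4 Q$
$\left(g{\left(23 \right)} - 16\right)^{2} = \left(\left(-3 + 4 \cdot 23\right) - 16\right)^{2} = \left(\left(-3 + 92\right) - 16\right)^{2} = \left(89 - 16\right)^{2} = 73^{2} = 5329$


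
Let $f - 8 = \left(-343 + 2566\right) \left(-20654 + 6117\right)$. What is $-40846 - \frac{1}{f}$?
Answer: $- \frac{1319968838577}{32315743} \approx -40846.0$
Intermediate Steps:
$f = -32315743$ ($f = 8 + \left(-343 + 2566\right) \left(-20654 + 6117\right) = 8 + 2223 \left(-14537\right) = 8 - 32315751 = -32315743$)
$-40846 - \frac{1}{f} = -40846 - \frac{1}{-32315743} = -40846 - - \frac{1}{32315743} = -40846 + \frac{1}{32315743} = - \frac{1319968838577}{32315743}$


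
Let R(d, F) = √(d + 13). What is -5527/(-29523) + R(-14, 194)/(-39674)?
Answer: 5527/29523 - I/39674 ≈ 0.18721 - 2.5205e-5*I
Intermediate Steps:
R(d, F) = √(13 + d)
-5527/(-29523) + R(-14, 194)/(-39674) = -5527/(-29523) + √(13 - 14)/(-39674) = -5527*(-1/29523) + √(-1)*(-1/39674) = 5527/29523 + I*(-1/39674) = 5527/29523 - I/39674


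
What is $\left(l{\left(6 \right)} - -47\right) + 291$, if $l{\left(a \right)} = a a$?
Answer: $374$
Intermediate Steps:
$l{\left(a \right)} = a^{2}$
$\left(l{\left(6 \right)} - -47\right) + 291 = \left(6^{2} - -47\right) + 291 = \left(36 + \left(-5 + 52\right)\right) + 291 = \left(36 + 47\right) + 291 = 83 + 291 = 374$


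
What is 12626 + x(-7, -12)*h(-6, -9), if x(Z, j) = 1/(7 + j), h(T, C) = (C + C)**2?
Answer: 62806/5 ≈ 12561.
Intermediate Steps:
h(T, C) = 4*C**2 (h(T, C) = (2*C)**2 = 4*C**2)
12626 + x(-7, -12)*h(-6, -9) = 12626 + (4*(-9)**2)/(7 - 12) = 12626 + (4*81)/(-5) = 12626 - 1/5*324 = 12626 - 324/5 = 62806/5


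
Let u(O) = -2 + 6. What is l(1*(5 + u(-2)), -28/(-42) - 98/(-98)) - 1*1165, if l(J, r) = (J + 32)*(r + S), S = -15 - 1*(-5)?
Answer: -4520/3 ≈ -1506.7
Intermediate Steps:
u(O) = 4
S = -10 (S = -15 + 5 = -10)
l(J, r) = (-10 + r)*(32 + J) (l(J, r) = (J + 32)*(r - 10) = (32 + J)*(-10 + r) = (-10 + r)*(32 + J))
l(1*(5 + u(-2)), -28/(-42) - 98/(-98)) - 1*1165 = (-320 - 10*(5 + 4) + 32*(-28/(-42) - 98/(-98)) + (1*(5 + 4))*(-28/(-42) - 98/(-98))) - 1*1165 = (-320 - 10*9 + 32*(-28*(-1/42) - 98*(-1/98)) + (1*9)*(-28*(-1/42) - 98*(-1/98))) - 1165 = (-320 - 10*9 + 32*(2/3 + 1) + 9*(2/3 + 1)) - 1165 = (-320 - 90 + 32*(5/3) + 9*(5/3)) - 1165 = (-320 - 90 + 160/3 + 15) - 1165 = -1025/3 - 1165 = -4520/3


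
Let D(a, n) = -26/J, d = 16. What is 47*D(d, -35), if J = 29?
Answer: -1222/29 ≈ -42.138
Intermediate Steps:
D(a, n) = -26/29
47*D(d, -35) = 47*(-26/29) = -1222/29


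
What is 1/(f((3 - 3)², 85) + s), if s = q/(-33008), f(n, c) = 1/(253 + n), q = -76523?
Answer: 8351024/19393327 ≈ 0.43061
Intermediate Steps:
s = 76523/33008 (s = -76523/(-33008) = -76523*(-1/33008) = 76523/33008 ≈ 2.3183)
1/(f((3 - 3)², 85) + s) = 1/(1/(253 + (3 - 3)²) + 76523/33008) = 1/(1/(253 + 0²) + 76523/33008) = 1/(1/(253 + 0) + 76523/33008) = 1/(1/253 + 76523/33008) = 1/(19393327/8351024) = 8351024/19393327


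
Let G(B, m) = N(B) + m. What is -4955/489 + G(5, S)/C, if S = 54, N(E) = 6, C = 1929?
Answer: -3176285/314427 ≈ -10.102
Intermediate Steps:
G(B, m) = 6 + m
-4955/489 + G(5, S)/C = -4955/489 + (6 + 54)/1929 = -4955*1/489 + 60*(1/1929) = -4955/489 + 20/643 = -3176285/314427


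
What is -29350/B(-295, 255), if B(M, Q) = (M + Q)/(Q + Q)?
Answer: 748425/2 ≈ 3.7421e+5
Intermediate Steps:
B(M, Q) = (M + Q)/(2*Q) (B(M, Q) = (M + Q)/((2*Q)) = (M + Q)*(1/(2*Q)) = (M + Q)/(2*Q))
-29350/B(-295, 255) = -29350*510/(-295 + 255) = -29350/((1/2)*(1/255)*(-40)) = -29350/(-4/51) = -29350*(-51/4) = 748425/2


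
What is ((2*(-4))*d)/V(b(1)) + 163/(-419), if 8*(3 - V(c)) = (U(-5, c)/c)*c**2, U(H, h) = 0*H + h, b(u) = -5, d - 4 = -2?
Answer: 53469/419 ≈ 127.61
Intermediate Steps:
d = 2 (d = 4 - 2 = 2)
U(H, h) = h (U(H, h) = 0 + h = h)
V(c) = 3 - c**2/8 (V(c) = 3 - c/c*c**2/8 = 3 - c**2/8)
((2*(-4))*d)/V(b(1)) + 163/(-419) = ((2*(-4))*2)/(3 - 1/8*(-5)**2) + 163/(-419) = (-8*2)/(3 - 1/8*25) + 163*(-1/419) = -16/(3 - 25/8) - 163/419 = -16/(-1/8) - 163/419 = -16*(-8) - 163/419 = 128 - 163/419 = 53469/419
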